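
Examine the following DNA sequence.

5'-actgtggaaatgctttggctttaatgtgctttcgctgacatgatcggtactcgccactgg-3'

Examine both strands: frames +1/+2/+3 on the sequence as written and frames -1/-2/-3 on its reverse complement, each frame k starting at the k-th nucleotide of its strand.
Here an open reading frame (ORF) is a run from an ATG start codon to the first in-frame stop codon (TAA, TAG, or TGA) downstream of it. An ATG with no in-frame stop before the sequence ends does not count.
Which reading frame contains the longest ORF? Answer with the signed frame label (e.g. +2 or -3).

-2

Reverse complement (5'→3'): CCAGTGGCGAGTACCGATCATGTCAGCGAAAGCACATTAAAGCCAAAGCATTTCCACAGT
Frame +1: ACT GTG GAA ATG CTT TGG CTT TAA TGT GCT TTC GCT GAC ATG ATC GGT ACT CGC CAC TGG — ATG at 10, stop TAA at 22 → 15 nt.
Frame +2: CTG TGG AAA TGC TTT GGC TTT AAT GTG CTT TCG CTG ACA TGA TCG GTA CTC GCC ACT — no ATG→stop ORF.
Frame +3: TGT GGA AAT GCT TTG GCT TTA ATG TGC TTT CGC TGA CAT GAT CGG TAC TCG CCA CTG — ATG at 24, stop TGA at 36 → 15 nt.
Frame -1: CCA GTG GCG AGT ACC GAT CAT GTC AGC GAA AGC ACA TTA AAG CCA AAG CAT TTC CAC AGT — no ATG→stop ORF.
Frame -2: CAG TGG CGA GTA CCG ATC ATG TCA GCG AAA GCA CAT TAA AGC CAA AGC ATT TCC ACA — ATG at 20, stop TAA at 38 → 21 nt.
Frame -3: AGT GGC GAG TAC CGA TCA TGT CAG CGA AAG CAC ATT AAA GCC AAA GCA TTT CCA CAG — no ATG→stop ORF.
Longest ORF is 21 nt in frame -2 (positions 20–40).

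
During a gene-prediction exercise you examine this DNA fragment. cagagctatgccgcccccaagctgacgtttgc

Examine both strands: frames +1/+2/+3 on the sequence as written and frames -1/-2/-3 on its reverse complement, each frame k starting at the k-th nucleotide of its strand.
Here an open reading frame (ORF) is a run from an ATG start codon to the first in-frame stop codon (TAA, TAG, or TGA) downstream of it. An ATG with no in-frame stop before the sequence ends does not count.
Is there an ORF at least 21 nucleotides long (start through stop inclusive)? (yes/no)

no

Reverse complement (5'→3'): GCAAACGTCAGCTTGGGGGCGGCATAGCTCTG
Frame +1: CAG AGC TAT GCC GCC CCC AAG CTG ACG TTT — no ATG→stop ORF.
Frame +2: AGA GCT ATG CCG CCC CCA AGC TGA CGT TTG — ATG at 8, stop TGA at 23 → 18 nt.
Frame +3: GAG CTA TGC CGC CCC CAA GCT GAC GTT TGC — no ATG→stop ORF.
Frame -1: GCA AAC GTC AGC TTG GGG GCG GCA TAG CTC — no ATG→stop ORF.
Frame -2: CAA ACG TCA GCT TGG GGG CGG CAT AGC TCT — no ATG→stop ORF.
Frame -3: AAA CGT CAG CTT GGG GGC GGC ATA GCT CTG — no ATG→stop ORF.
Largest ORF found is 18 nucleotides < 21, so no.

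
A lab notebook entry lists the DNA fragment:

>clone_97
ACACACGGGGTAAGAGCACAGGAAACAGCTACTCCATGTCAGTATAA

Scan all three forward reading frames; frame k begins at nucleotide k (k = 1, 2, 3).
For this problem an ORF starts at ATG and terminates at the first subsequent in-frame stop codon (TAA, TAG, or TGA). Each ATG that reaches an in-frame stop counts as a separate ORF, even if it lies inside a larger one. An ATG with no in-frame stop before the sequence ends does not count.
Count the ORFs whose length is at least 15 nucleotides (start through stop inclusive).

0

Frame 1: ACA CAC GGG GTA AGA GCA CAG GAA ACA GCT ACT CCA TGT CAG TAT — no ATG→stop ORF.
Frame 2: CAC ACG GGG TAA GAG CAC AGG AAA CAG CTA CTC CAT GTC AGT ATA — no ATG→stop ORF.
Frame 3: ACA CGG GGT AAG AGC ACA GGA AAC AGC TAC TCC ATG TCA GTA TAA — ATG at 36, stop TAA at 45 → 12 nt.
No ORF reaches 15 nucleotides. Count = 0.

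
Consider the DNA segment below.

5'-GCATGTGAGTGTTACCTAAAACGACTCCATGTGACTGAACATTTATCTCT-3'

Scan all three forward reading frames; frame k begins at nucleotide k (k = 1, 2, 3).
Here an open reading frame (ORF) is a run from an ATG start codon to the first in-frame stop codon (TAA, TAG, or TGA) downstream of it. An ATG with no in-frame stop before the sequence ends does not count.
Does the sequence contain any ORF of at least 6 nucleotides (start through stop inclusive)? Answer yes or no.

Frame 1: GCA TGT GAG TGT TAC CTA AAA CGA CTC CAT GTG ACT GAA CAT TTA TCT — no ATG→stop ORF.
Frame 2: CAT GTG AGT GTT ACC TAA AAC GAC TCC ATG TGA CTG AAC ATT TAT CTC — ATG at 29, stop TGA at 32 → 6 nt.
Frame 3: ATG TGA GTG TTA CCT AAA ACG ACT CCA TGT GAC TGA ACA TTT ATC TCT — ATG at 3, stop TGA at 6 → 6 nt.
Frame 2 has an ORF of 6 nucleotides (positions 29–34) ≥ 6, so yes.

yes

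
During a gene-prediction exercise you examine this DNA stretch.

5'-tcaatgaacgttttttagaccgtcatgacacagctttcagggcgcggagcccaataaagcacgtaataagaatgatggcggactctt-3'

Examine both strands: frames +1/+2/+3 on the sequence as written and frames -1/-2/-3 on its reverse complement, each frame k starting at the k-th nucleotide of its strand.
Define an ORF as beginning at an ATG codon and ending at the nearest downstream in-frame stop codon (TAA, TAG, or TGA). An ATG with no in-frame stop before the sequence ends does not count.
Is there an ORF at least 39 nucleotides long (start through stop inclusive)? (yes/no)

Reverse complement (5'→3'): AAGAGTCCGCCATCATTCTTATTACGTGCTTTATTGGGCTCCGCGCCCTGAAAGCTGTGTCATGACGGTCTAAAAAACGTTCATTGA
Frame +1: TCA ATG AAC GTT TTT TAG ACC GTC ATG ACA CAG CTT TCA GGG CGC GGA GCC CAA TAA AGC ACG TAA TAA GAA TGA TGG CGG ACT CTT — ATG at 4, stop TAG at 16 → 15 nt; ATG at 25, stop TAA at 55 → 33 nt.
Frame +2: CAA TGA ACG TTT TTT AGA CCG TCA TGA CAC AGC TTT CAG GGC GCG GAG CCC AAT AAA GCA CGT AAT AAG AAT GAT GGC GGA CTC — no ATG→stop ORF.
Frame +3: AAT GAA CGT TTT TTA GAC CGT CAT GAC ACA GCT TTC AGG GCG CGG AGC CCA ATA AAG CAC GTA ATA AGA ATG ATG GCG GAC TCT — no ATG→stop ORF.
Frame -1: AAG AGT CCG CCA TCA TTC TTA TTA CGT GCT TTA TTG GGC TCC GCG CCC TGA AAG CTG TGT CAT GAC GGT CTA AAA AAC GTT CAT TGA — no ATG→stop ORF.
Frame -2: AGA GTC CGC CAT CAT TCT TAT TAC GTG CTT TAT TGG GCT CCG CGC CCT GAA AGC TGT GTC ATG ACG GTC TAA AAA ACG TTC ATT — ATG at 62, stop TAA at 71 → 12 nt.
Frame -3: GAG TCC GCC ATC ATT CTT ATT ACG TGC TTT ATT GGG CTC CGC GCC CTG AAA GCT GTG TCA TGA CGG TCT AAA AAA CGT TCA TTG — no ATG→stop ORF.
Largest ORF found is 33 nucleotides < 39, so no.

no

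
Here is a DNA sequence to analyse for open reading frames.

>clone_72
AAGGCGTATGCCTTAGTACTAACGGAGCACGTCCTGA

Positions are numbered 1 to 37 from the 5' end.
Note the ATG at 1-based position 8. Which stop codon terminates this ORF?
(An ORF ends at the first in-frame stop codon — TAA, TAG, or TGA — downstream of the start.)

TAG

Codons from position 8: ATG (8–10), CCT (11–13), TAG (14–16).
The first in-frame stop codon is TAG.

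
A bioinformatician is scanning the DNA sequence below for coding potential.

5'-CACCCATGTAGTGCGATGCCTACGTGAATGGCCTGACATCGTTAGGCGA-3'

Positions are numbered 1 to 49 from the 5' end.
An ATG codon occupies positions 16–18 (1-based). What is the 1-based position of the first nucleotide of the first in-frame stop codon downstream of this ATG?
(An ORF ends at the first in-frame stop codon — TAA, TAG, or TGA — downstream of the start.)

25

Codons from position 16: ATG (16–18), CCT (19–21), ACG (22–24), TGA (25–27).
TGA is a stop codon; it begins at position 25.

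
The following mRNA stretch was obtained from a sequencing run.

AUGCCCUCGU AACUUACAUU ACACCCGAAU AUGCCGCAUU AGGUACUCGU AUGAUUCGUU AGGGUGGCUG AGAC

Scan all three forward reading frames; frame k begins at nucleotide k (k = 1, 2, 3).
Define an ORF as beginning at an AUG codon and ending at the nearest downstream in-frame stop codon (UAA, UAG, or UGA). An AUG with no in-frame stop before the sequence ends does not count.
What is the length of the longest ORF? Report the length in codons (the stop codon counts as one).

4

Frame 1: AUG CCC UCG UAA CUU ACA UUA CAC CCG AAU AUG CCG CAU UAG GUA CUC GUA UGA UUC GUU AGG GUG GCU GAG — AUG at 1, stop UAA at 10 → 12 nt; AUG at 31, stop UAG at 40 → 12 nt.
Frame 2: UGC CCU CGU AAC UUA CAU UAC ACC CGA AUA UGC CGC AUU AGG UAC UCG UAU GAU UCG UUA GGG UGG CUG AGA — no AUG→stop ORF.
Frame 3: GCC CUC GUA ACU UAC AUU ACA CCC GAA UAU GCC GCA UUA GGU ACU CGU AUG AUU CGU UAG GGU GGC UGA GAC — AUG at 51, stop UAG at 60 → 12 nt.
Longest: frame 1, positions 1–12, 12 nt = 4 codons = 3 aa. → 4 codons.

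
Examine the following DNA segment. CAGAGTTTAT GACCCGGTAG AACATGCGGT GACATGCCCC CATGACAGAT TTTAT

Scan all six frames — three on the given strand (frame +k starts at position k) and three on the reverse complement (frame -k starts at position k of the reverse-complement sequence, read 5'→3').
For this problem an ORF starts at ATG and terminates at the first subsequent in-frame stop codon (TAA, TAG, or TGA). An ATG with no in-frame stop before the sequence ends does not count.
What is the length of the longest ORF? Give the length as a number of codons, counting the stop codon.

Reverse complement (5'→3'): ATAAAATCTGTCATGGGGGCATGTCACCGCATGTTCTACCGGGTCATAAACTCTG
Frame +1: CAG AGT TTA TGA CCC GGT AGA ACA TGC GGT GAC ATG CCC CCA TGA CAG ATT TTA — ATG at 34, stop TGA at 43 → 12 nt.
Frame +2: AGA GTT TAT GAC CCG GTA GAA CAT GCG GTG ACA TGC CCC CAT GAC AGA TTT TAT — no ATG→stop ORF.
Frame +3: GAG TTT ATG ACC CGG TAG AAC ATG CGG TGA CAT GCC CCC ATG ACA GAT TTT — ATG at 9, stop TAG at 18 → 12 nt; ATG at 24, stop TGA at 30 → 9 nt.
Frame -1: ATA AAA TCT GTC ATG GGG GCA TGT CAC CGC ATG TTC TAC CGG GTC ATA AAC TCT — no ATG→stop ORF.
Frame -2: TAA AAT CTG TCA TGG GGG CAT GTC ACC GCA TGT TCT ACC GGG TCA TAA ACT CTG — no ATG→stop ORF.
Frame -3: AAA ATC TGT CAT GGG GGC ATG TCA CCG CAT GTT CTA CCG GGT CAT AAA CTC — no ATG→stop ORF.
Longest: frame +1, positions 34–45, 12 nt = 4 codons = 3 aa. → 4 codons.

4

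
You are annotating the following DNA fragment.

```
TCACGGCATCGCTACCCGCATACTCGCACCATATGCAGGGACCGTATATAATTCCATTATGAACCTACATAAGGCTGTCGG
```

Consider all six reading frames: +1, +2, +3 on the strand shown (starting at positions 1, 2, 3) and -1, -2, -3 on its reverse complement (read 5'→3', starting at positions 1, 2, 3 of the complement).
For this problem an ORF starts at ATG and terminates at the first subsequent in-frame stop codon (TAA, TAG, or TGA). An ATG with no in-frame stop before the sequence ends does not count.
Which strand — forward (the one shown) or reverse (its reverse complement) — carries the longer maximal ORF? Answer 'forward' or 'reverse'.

reverse

Reverse complement (5'→3'): CCGACAGCCTTATGTAGGTTCATAATGGAATTATATACGGTCCCTGCATATGGTGCGAGTATGCGGGTAGCGATGCCGTGA
Frame +1: TCA CGG CAT CGC TAC CCG CAT ACT CGC ACC ATA TGC AGG GAC CGT ATA TAA TTC CAT TAT GAA CCT ACA TAA GGC TGT CGG — no ATG→stop ORF.
Frame +2: CAC GGC ATC GCT ACC CGC ATA CTC GCA CCA TAT GCA GGG ACC GTA TAT AAT TCC ATT ATG AAC CTA CAT AAG GCT GTC — no ATG→stop ORF.
Frame +3: ACG GCA TCG CTA CCC GCA TAC TCG CAC CAT ATG CAG GGA CCG TAT ATA ATT CCA TTA TGA ACC TAC ATA AGG CTG TCG — ATG at 33, stop TGA at 60 → 30 nt.
Frame -1: CCG ACA GCC TTA TGT AGG TTC ATA ATG GAA TTA TAT ACG GTC CCT GCA TAT GGT GCG AGT ATG CGG GTA GCG ATG CCG TGA — ATG at 25, stop TGA at 79 → 57 nt; ATG at 61, stop TGA at 79 → 21 nt; ATG at 73, stop TGA at 79 → 9 nt.
Frame -2: CGA CAG CCT TAT GTA GGT TCA TAA TGG AAT TAT ATA CGG TCC CTG CAT ATG GTG CGA GTA TGC GGG TAG CGA TGC CGT — ATG at 50, stop TAG at 68 → 21 nt.
Frame -3: GAC AGC CTT ATG TAG GTT CAT AAT GGA ATT ATA TAC GGT CCC TGC ATA TGG TGC GAG TAT GCG GGT AGC GAT GCC GTG — ATG at 12, stop TAG at 15 → 6 nt.
Forward-strand max 30 nt; reverse-strand max 57 nt. The reverse strand has the longer ORF.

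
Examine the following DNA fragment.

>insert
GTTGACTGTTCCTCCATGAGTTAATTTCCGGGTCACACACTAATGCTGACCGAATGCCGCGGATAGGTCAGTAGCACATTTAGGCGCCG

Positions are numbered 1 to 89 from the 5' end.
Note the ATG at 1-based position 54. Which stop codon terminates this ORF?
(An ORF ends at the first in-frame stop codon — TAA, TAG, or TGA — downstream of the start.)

Codons from position 54: ATG (54–56), CCG (57–59), CGG (60–62), ATA (63–65), GGT (66–68), CAG (69–71), TAG (72–74).
The first in-frame stop codon is TAG.

TAG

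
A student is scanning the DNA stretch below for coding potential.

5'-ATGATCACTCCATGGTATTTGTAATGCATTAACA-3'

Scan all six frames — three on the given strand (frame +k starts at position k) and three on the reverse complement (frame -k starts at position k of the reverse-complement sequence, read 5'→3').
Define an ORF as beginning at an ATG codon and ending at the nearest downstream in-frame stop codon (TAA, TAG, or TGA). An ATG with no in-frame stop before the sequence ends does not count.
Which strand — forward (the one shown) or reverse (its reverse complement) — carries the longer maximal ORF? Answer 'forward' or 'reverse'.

Reverse complement (5'→3'): TGTTAATGCATTACAAATACCATGGAGTGATCAT
Frame +1: ATG ATC ACT CCA TGG TAT TTG TAA TGC ATT AAC — ATG at 1, stop TAA at 22 → 24 nt.
Frame +2: TGA TCA CTC CAT GGT ATT TGT AAT GCA TTA ACA — no ATG→stop ORF.
Frame +3: GAT CAC TCC ATG GTA TTT GTA ATG CAT TAA — ATG at 12, stop TAA at 30 → 21 nt; ATG at 24, stop TAA at 30 → 9 nt.
Frame -1: TGT TAA TGC ATT ACA AAT ACC ATG GAG TGA TCA — ATG at 22, stop TGA at 28 → 9 nt.
Frame -2: GTT AAT GCA TTA CAA ATA CCA TGG AGT GAT CAT — no ATG→stop ORF.
Frame -3: TTA ATG CAT TAC AAA TAC CAT GGA GTG ATC — no ATG→stop ORF.
Forward-strand max 24 nt; reverse-strand max 9 nt. The forward strand has the longer ORF.

forward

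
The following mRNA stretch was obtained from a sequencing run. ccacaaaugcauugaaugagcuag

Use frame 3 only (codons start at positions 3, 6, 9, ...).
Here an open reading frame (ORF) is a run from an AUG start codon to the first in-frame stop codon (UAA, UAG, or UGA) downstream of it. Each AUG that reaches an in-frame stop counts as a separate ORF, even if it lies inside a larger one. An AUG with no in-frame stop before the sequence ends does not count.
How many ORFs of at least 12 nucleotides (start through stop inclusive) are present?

Frame 3: ACA AAU GCA UUG AAU GAG CUA — no AUG→stop ORF.
No ORF reaches 12 nucleotides. Count = 0.

0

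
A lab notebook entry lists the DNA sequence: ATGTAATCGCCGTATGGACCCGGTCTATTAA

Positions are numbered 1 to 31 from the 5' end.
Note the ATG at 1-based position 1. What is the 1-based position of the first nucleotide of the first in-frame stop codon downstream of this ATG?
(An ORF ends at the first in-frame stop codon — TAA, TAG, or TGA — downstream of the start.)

4

Codons from position 1: ATG (1–3), TAA (4–6).
TAA is a stop codon; it begins at position 4.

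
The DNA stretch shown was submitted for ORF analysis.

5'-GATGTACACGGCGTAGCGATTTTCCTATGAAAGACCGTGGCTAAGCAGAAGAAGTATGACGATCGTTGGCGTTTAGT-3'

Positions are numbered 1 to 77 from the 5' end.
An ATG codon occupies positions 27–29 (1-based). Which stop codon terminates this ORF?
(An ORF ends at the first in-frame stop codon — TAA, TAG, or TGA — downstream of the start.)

TAA

Codons from position 27: ATG (27–29), AAA (30–32), GAC (33–35), CGT (36–38), GGC (39–41), TAA (42–44).
The first in-frame stop codon is TAA.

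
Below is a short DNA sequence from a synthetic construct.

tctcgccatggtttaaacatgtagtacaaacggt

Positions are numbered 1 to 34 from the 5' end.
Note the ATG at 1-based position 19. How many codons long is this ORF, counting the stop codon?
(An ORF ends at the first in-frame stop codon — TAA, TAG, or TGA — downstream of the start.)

Codons from position 19: ATG (19–21), TAG (22–24).
TAG is the first in-frame stop; that's 2 codons including the stop.

2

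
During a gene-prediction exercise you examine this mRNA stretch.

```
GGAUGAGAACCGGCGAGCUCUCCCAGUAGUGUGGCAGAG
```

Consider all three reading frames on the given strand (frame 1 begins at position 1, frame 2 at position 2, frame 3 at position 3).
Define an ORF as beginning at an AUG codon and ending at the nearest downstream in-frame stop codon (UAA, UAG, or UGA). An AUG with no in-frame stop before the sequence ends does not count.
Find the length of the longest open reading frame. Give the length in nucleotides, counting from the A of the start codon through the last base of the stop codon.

Frame 1: GGA UGA GAA CCG GCG AGC UCU CCC AGU AGU GUG GCA GAG — no AUG→stop ORF.
Frame 2: GAU GAG AAC CGG CGA GCU CUC CCA GUA GUG UGG CAG — no AUG→stop ORF.
Frame 3: AUG AGA ACC GGC GAG CUC UCC CAG UAG UGU GGC AGA — AUG at 3, stop UAG at 27 → 27 nt.
Longest: frame 3, positions 3–29, 27 nt = 9 codons = 8 aa. → 27 nucleotides.

27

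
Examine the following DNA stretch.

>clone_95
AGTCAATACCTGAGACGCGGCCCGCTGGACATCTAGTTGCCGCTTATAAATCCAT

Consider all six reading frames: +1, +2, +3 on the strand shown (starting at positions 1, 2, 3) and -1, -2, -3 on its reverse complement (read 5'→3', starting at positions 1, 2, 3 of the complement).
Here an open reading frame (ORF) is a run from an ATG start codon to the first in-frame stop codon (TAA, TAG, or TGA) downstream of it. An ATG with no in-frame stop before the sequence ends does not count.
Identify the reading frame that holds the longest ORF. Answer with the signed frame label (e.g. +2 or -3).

Reverse complement (5'→3'): ATGGATTTATAAGCGGCAACTAGATGTCCAGCGGGCCGCGTCTCAGGTATTGACT
Frame +1: AGT CAA TAC CTG AGA CGC GGC CCG CTG GAC ATC TAG TTG CCG CTT ATA AAT CCA — no ATG→stop ORF.
Frame +2: GTC AAT ACC TGA GAC GCG GCC CGC TGG ACA TCT AGT TGC CGC TTA TAA ATC CAT — no ATG→stop ORF.
Frame +3: TCA ATA CCT GAG ACG CGG CCC GCT GGA CAT CTA GTT GCC GCT TAT AAA TCC — no ATG→stop ORF.
Frame -1: ATG GAT TTA TAA GCG GCA ACT AGA TGT CCA GCG GGC CGC GTC TCA GGT ATT GAC — ATG at 1, stop TAA at 10 → 12 nt.
Frame -2: TGG ATT TAT AAG CGG CAA CTA GAT GTC CAG CGG GCC GCG TCT CAG GTA TTG ACT — no ATG→stop ORF.
Frame -3: GGA TTT ATA AGC GGC AAC TAG ATG TCC AGC GGG CCG CGT CTC AGG TAT TGA — ATG at 24, stop TGA at 51 → 30 nt.
Longest ORF is 30 nt in frame -3 (positions 24–53).

-3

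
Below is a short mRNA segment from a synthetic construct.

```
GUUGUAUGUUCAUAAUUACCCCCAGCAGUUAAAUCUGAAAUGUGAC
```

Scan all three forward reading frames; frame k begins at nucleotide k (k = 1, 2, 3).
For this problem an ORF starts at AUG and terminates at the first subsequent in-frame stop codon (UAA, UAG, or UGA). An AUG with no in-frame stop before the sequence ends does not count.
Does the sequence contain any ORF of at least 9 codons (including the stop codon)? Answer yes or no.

Frame 1: GUU GUA UGU UCA UAA UUA CCC CCA GCA GUU AAA UCU GAA AUG UGA — AUG at 40, stop UGA at 43 → 6 nt.
Frame 2: UUG UAU GUU CAU AAU UAC CCC CAG CAG UUA AAU CUG AAA UGU GAC — no AUG→stop ORF.
Frame 3: UGU AUG UUC AUA AUU ACC CCC AGC AGU UAA AUC UGA AAU GUG — AUG at 6, stop UAA at 30 → 27 nt.
Frame 3 has an ORF of 9 codons (positions 6–32) ≥ 9, so yes.

yes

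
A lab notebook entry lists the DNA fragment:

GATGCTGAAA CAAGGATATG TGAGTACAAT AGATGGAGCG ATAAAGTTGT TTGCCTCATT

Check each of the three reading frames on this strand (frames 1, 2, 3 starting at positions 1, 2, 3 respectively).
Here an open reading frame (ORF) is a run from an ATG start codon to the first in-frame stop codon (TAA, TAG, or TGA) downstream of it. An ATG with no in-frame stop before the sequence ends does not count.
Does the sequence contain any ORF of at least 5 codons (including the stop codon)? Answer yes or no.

Frame 1: GAT GCT GAA ACA AGG ATA TGT GAG TAC AAT AGA TGG AGC GAT AAA GTT GTT TGC CTC ATT — no ATG→stop ORF.
Frame 2: ATG CTG AAA CAA GGA TAT GTG AGT ACA ATA GAT GGA GCG ATA AAG TTG TTT GCC TCA — no ATG→stop ORF.
Frame 3: TGC TGA AAC AAG GAT ATG TGA GTA CAA TAG ATG GAG CGA TAA AGT TGT TTG CCT CAT — ATG at 18, stop TGA at 21 → 6 nt; ATG at 33, stop TAA at 42 → 12 nt.
Largest ORF found is 4 codons < 5, so no.

no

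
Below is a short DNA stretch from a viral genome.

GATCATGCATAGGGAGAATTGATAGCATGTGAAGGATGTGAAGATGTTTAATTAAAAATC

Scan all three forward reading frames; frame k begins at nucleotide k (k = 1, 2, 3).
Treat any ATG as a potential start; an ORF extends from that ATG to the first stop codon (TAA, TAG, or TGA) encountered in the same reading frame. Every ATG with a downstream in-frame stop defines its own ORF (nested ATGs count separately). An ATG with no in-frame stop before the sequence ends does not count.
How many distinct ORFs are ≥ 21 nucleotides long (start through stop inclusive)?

Frame 1: GAT CAT GCA TAG GGA GAA TTG ATA GCA TGT GAA GGA TGT GAA GAT GTT TAA TTA AAA ATC — no ATG→stop ORF.
Frame 2: ATC ATG CAT AGG GAG AAT TGA TAG CAT GTG AAG GAT GTG AAG ATG TTT AAT TAA AAA — ATG at 5, stop TGA at 20 → 18 nt; ATG at 44, stop TAA at 53 → 12 nt.
Frame 3: TCA TGC ATA GGG AGA ATT GAT AGC ATG TGA AGG ATG TGA AGA TGT TTA ATT AAA AAT — ATG at 27, stop TGA at 30 → 6 nt; ATG at 36, stop TGA at 39 → 6 nt.
No ORF reaches 21 nucleotides. Count = 0.

0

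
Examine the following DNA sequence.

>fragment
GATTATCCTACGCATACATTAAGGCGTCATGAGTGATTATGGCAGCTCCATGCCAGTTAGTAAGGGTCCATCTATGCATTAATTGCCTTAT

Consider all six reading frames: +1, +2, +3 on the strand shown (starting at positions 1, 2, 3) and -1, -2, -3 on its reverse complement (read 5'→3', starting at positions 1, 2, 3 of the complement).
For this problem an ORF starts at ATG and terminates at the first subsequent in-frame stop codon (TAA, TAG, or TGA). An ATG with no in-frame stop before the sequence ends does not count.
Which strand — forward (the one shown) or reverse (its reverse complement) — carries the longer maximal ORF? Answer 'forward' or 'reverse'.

Reverse complement (5'→3'): ATAAGGCAATTAATGCATAGATGGACCCTTACTAACTGGCATGGAGCTGCCATAATCACTCATGACGCCTTAATGTATGCGTAGGATAATC
Frame +1: GAT TAT CCT ACG CAT ACA TTA AGG CGT CAT GAG TGA TTA TGG CAG CTC CAT GCC AGT TAG TAA GGG TCC ATC TAT GCA TTA ATT GCC TTA — no ATG→stop ORF.
Frame +2: ATT ATC CTA CGC ATA CAT TAA GGC GTC ATG AGT GAT TAT GGC AGC TCC ATG CCA GTT AGT AAG GGT CCA TCT ATG CAT TAA TTG CCT TAT — ATG at 29, stop TAA at 80 → 54 nt; ATG at 50, stop TAA at 80 → 33 nt; ATG at 74, stop TAA at 80 → 9 nt.
Frame +3: TTA TCC TAC GCA TAC ATT AAG GCG TCA TGA GTG ATT ATG GCA GCT CCA TGC CAG TTA GTA AGG GTC CAT CTA TGC ATT AAT TGC CTT — no ATG→stop ORF.
Frame -1: ATA AGG CAA TTA ATG CAT AGA TGG ACC CTT ACT AAC TGG CAT GGA GCT GCC ATA ATC ACT CAT GAC GCC TTA ATG TAT GCG TAG GAT AAT — ATG at 13, stop TAG at 82 → 72 nt; ATG at 73, stop TAG at 82 → 12 nt.
Frame -2: TAA GGC AAT TAA TGC ATA GAT GGA CCC TTA CTA ACT GGC ATG GAG CTG CCA TAA TCA CTC ATG ACG CCT TAA TGT ATG CGT AGG ATA ATC — ATG at 41, stop TAA at 53 → 15 nt; ATG at 62, stop TAA at 71 → 12 nt.
Frame -3: AAG GCA ATT AAT GCA TAG ATG GAC CCT TAC TAA CTG GCA TGG AGC TGC CAT AAT CAC TCA TGA CGC CTT AAT GTA TGC GTA GGA TAA — ATG at 21, stop TAA at 33 → 15 nt.
Forward-strand max 54 nt; reverse-strand max 72 nt. The reverse strand has the longer ORF.

reverse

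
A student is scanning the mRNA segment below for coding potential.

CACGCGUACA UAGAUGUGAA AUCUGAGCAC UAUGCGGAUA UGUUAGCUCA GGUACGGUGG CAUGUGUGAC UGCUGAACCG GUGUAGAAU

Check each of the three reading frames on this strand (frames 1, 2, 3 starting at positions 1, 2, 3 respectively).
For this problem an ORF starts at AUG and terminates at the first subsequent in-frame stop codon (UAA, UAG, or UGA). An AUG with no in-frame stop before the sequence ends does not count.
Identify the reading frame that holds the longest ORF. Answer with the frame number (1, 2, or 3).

Frame 1: CAC GCG UAC AUA GAU GUG AAA UCU GAG CAC UAU GCG GAU AUG UUA GCU CAG GUA CGG UGG CAU GUG UGA CUG CUG AAC CGG UGU AGA — AUG at 40, stop UGA at 67 → 30 nt.
Frame 2: ACG CGU ACA UAG AUG UGA AAU CUG AGC ACU AUG CGG AUA UGU UAG CUC AGG UAC GGU GGC AUG UGU GAC UGC UGA ACC GGU GUA GAA — AUG at 14, stop UGA at 17 → 6 nt; AUG at 32, stop UAG at 44 → 15 nt; AUG at 62, stop UGA at 74 → 15 nt.
Frame 3: CGC GUA CAU AGA UGU GAA AUC UGA GCA CUA UGC GGA UAU GUU AGC UCA GGU ACG GUG GCA UGU GUG ACU GCU GAA CCG GUG UAG AAU — no AUG→stop ORF.
Longest ORF is 30 nt in frame 1 (positions 40–69).

1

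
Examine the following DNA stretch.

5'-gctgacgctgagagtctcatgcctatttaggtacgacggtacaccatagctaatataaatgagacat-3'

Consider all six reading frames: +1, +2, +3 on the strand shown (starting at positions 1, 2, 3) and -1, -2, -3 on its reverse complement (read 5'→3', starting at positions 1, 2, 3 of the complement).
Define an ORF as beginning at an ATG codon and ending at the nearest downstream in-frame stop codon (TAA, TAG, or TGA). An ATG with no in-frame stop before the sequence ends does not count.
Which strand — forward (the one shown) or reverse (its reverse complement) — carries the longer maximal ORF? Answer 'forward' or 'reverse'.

Reverse complement (5'→3'): ATGTCTCATTTATATTAGCTATGGTGTACCGTCGTACCTAAATAGGCATGAGACTCTCAGCGTCAGC
Frame +1: GCT GAC GCT GAG AGT CTC ATG CCT ATT TAG GTA CGA CGG TAC ACC ATA GCT AAT ATA AAT GAG ACA — ATG at 19, stop TAG at 28 → 12 nt.
Frame +2: CTG ACG CTG AGA GTC TCA TGC CTA TTT AGG TAC GAC GGT ACA CCA TAG CTA ATA TAA ATG AGA CAT — no ATG→stop ORF.
Frame +3: TGA CGC TGA GAG TCT CAT GCC TAT TTA GGT ACG ACG GTA CAC CAT AGC TAA TAT AAA TGA GAC — no ATG→stop ORF.
Frame -1: ATG TCT CAT TTA TAT TAG CTA TGG TGT ACC GTC GTA CCT AAA TAG GCA TGA GAC TCT CAG CGT CAG — ATG at 1, stop TAG at 16 → 18 nt.
Frame -2: TGT CTC ATT TAT ATT AGC TAT GGT GTA CCG TCG TAC CTA AAT AGG CAT GAG ACT CTC AGC GTC AGC — no ATG→stop ORF.
Frame -3: GTC TCA TTT ATA TTA GCT ATG GTG TAC CGT CGT ACC TAA ATA GGC ATG AGA CTC TCA GCG TCA — ATG at 21, stop TAA at 39 → 21 nt.
Forward-strand max 12 nt; reverse-strand max 21 nt. The reverse strand has the longer ORF.

reverse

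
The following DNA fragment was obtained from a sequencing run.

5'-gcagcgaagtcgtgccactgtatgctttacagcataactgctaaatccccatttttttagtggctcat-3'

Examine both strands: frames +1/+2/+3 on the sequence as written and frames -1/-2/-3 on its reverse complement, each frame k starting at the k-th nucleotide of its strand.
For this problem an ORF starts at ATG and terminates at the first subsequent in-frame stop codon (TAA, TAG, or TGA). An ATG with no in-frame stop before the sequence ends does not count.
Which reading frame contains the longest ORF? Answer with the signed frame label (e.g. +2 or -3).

Reverse complement (5'→3'): ATGAGCCACTAAAAAAATGGGGATTTAGCAGTTATGCTGTAAAGCATACAGTGGCACGACTTCGCTGC
Frame +1: GCA GCG AAG TCG TGC CAC TGT ATG CTT TAC AGC ATA ACT GCT AAA TCC CCA TTT TTT TAG TGG CTC — ATG at 22, stop TAG at 58 → 39 nt.
Frame +2: CAG CGA AGT CGT GCC ACT GTA TGC TTT ACA GCA TAA CTG CTA AAT CCC CAT TTT TTT AGT GGC TCA — no ATG→stop ORF.
Frame +3: AGC GAA GTC GTG CCA CTG TAT GCT TTA CAG CAT AAC TGC TAA ATC CCC ATT TTT TTA GTG GCT CAT — no ATG→stop ORF.
Frame -1: ATG AGC CAC TAA AAA AAT GGG GAT TTA GCA GTT ATG CTG TAA AGC ATA CAG TGG CAC GAC TTC GCT — ATG at 1, stop TAA at 10 → 12 nt; ATG at 34, stop TAA at 40 → 9 nt.
Frame -2: TGA GCC ACT AAA AAA ATG GGG ATT TAG CAG TTA TGC TGT AAA GCA TAC AGT GGC ACG ACT TCG CTG — ATG at 17, stop TAG at 26 → 12 nt.
Frame -3: GAG CCA CTA AAA AAA TGG GGA TTT AGC AGT TAT GCT GTA AAG CAT ACA GTG GCA CGA CTT CGC TGC — no ATG→stop ORF.
Longest ORF is 39 nt in frame +1 (positions 22–60).

+1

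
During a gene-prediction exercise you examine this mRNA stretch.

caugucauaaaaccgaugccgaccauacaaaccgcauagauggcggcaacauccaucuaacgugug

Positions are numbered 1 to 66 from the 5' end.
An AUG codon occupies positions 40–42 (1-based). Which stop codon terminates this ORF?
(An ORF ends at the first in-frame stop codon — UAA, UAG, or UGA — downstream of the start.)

UAA

Codons from position 40: AUG (40–42), GCG (43–45), GCA (46–48), ACA (49–51), UCC (52–54), AUC (55–57), UAA (58–60).
The first in-frame stop codon is UAA.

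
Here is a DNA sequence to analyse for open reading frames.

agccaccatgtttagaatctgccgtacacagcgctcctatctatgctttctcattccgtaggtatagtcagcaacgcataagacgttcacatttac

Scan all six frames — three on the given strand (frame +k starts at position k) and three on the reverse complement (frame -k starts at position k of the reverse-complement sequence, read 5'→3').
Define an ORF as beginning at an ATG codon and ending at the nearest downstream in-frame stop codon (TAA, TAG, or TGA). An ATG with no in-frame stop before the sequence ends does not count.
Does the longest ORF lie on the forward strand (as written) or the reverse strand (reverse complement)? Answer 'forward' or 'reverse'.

Reverse complement (5'→3'): GTAAATGTGAACGTCTTATGCGTTGCTGACTATACCTACGGAATGAGAAAGCATAGATAGGAGCGCTGTGTACGGCAGATTCTAAACATGGTGGCT
Frame +1: AGC CAC CAT GTT TAG AAT CTG CCG TAC ACA GCG CTC CTA TCT ATG CTT TCT CAT TCC GTA GGT ATA GTC AGC AAC GCA TAA GAC GTT CAC ATT TAC — ATG at 43, stop TAA at 79 → 39 nt.
Frame +2: GCC ACC ATG TTT AGA ATC TGC CGT ACA CAG CGC TCC TAT CTA TGC TTT CTC ATT CCG TAG GTA TAG TCA GCA ACG CAT AAG ACG TTC ACA TTT — ATG at 8, stop TAG at 59 → 54 nt.
Frame +3: CCA CCA TGT TTA GAA TCT GCC GTA CAC AGC GCT CCT ATC TAT GCT TTC TCA TTC CGT AGG TAT AGT CAG CAA CGC ATA AGA CGT TCA CAT TTA — no ATG→stop ORF.
Frame -1: GTA AAT GTG AAC GTC TTA TGC GTT GCT GAC TAT ACC TAC GGA ATG AGA AAG CAT AGA TAG GAG CGC TGT GTA CGG CAG ATT CTA AAC ATG GTG GCT — ATG at 43, stop TAG at 58 → 18 nt.
Frame -2: TAA ATG TGA ACG TCT TAT GCG TTG CTG ACT ATA CCT ACG GAA TGA GAA AGC ATA GAT AGG AGC GCT GTG TAC GGC AGA TTC TAA ACA TGG TGG — ATG at 5, stop TGA at 8 → 6 nt.
Frame -3: AAA TGT GAA CGT CTT ATG CGT TGC TGA CTA TAC CTA CGG AAT GAG AAA GCA TAG ATA GGA GCG CTG TGT ACG GCA GAT TCT AAA CAT GGT GGC — ATG at 18, stop TGA at 27 → 12 nt.
Forward-strand max 54 nt; reverse-strand max 18 nt. The forward strand has the longer ORF.

forward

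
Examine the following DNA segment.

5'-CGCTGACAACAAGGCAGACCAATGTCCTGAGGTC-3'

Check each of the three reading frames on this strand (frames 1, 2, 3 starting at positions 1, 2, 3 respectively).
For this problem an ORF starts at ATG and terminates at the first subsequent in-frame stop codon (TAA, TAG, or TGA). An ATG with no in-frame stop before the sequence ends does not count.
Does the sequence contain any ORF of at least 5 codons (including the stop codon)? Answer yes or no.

Frame 1: CGC TGA CAA CAA GGC AGA CCA ATG TCC TGA GGT — ATG at 22, stop TGA at 28 → 9 nt.
Frame 2: GCT GAC AAC AAG GCA GAC CAA TGT CCT GAG GTC — no ATG→stop ORF.
Frame 3: CTG ACA ACA AGG CAG ACC AAT GTC CTG AGG — no ATG→stop ORF.
Largest ORF found is 3 codons < 5, so no.

no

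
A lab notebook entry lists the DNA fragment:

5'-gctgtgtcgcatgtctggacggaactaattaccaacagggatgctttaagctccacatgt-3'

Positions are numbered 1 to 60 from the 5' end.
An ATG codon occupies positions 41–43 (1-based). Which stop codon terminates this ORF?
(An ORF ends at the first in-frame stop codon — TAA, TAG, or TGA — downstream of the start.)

TAA

Codons from position 41: ATG (41–43), CTT (44–46), TAA (47–49).
The first in-frame stop codon is TAA.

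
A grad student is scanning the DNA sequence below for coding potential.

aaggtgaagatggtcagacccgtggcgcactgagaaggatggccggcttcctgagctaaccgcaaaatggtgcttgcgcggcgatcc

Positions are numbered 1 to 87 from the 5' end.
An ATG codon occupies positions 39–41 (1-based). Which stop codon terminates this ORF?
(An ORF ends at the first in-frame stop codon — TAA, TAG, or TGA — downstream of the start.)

TAA

Codons from position 39: ATG (39–41), GCC (42–44), GGC (45–47), TTC (48–50), CTG (51–53), AGC (54–56), TAA (57–59).
The first in-frame stop codon is TAA.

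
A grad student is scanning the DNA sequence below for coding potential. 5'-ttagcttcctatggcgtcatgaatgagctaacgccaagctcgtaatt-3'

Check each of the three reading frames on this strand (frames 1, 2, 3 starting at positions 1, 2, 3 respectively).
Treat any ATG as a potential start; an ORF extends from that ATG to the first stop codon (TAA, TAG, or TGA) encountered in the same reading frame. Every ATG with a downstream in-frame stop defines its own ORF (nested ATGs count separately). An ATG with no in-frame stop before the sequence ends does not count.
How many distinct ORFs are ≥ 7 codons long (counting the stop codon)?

Frame 1: TTA GCT TCC TAT GGC GTC ATG AAT GAG CTA ACG CCA AGC TCG TAA — ATG at 19, stop TAA at 43 → 27 nt.
Frame 2: TAG CTT CCT ATG GCG TCA TGA ATG AGC TAA CGC CAA GCT CGT AAT — ATG at 11, stop TGA at 20 → 12 nt; ATG at 23, stop TAA at 29 → 9 nt.
Frame 3: AGC TTC CTA TGG CGT CAT GAA TGA GCT AAC GCC AAG CTC GTA ATT — no ATG→stop ORF.
ORFs ≥ 7 codons: frame 1 19–45 (9 codons). Count = 1.

1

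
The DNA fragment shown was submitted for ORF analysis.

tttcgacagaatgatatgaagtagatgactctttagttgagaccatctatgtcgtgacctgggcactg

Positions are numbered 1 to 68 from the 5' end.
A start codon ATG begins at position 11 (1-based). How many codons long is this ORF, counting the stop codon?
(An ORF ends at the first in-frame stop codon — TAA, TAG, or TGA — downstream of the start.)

3

Codons from position 11: ATG (11–13), ATA (14–16), TGA (17–19).
TGA is the first in-frame stop; that's 3 codons including the stop.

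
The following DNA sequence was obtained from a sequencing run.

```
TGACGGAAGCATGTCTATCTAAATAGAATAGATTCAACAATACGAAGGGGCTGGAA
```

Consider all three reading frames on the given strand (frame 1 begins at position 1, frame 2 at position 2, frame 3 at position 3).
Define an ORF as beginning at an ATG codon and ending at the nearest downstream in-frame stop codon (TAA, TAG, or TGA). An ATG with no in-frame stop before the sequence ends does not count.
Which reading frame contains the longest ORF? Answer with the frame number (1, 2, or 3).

2

Frame 1: TGA CGG AAG CAT GTC TAT CTA AAT AGA ATA GAT TCA ACA ATA CGA AGG GGC TGG — no ATG→stop ORF.
Frame 2: GAC GGA AGC ATG TCT ATC TAA ATA GAA TAG ATT CAA CAA TAC GAA GGG GCT GGA — ATG at 11, stop TAA at 20 → 12 nt.
Frame 3: ACG GAA GCA TGT CTA TCT AAA TAG AAT AGA TTC AAC AAT ACG AAG GGG CTG GAA — no ATG→stop ORF.
Longest ORF is 12 nt in frame 2 (positions 11–22).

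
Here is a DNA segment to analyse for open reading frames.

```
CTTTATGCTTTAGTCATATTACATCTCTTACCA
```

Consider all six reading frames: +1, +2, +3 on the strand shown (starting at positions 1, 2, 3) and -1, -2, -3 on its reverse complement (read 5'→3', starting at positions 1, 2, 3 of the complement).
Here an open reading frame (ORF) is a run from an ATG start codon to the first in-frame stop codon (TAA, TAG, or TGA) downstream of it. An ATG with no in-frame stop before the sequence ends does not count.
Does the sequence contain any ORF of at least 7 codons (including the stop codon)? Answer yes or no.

Reverse complement (5'→3'): TGGTAAGAGATGTAATATGACTAAAGCATAAAG
Frame +1: CTT TAT GCT TTA GTC ATA TTA CAT CTC TTA CCA — no ATG→stop ORF.
Frame +2: TTT ATG CTT TAG TCA TAT TAC ATC TCT TAC — ATG at 5, stop TAG at 11 → 9 nt.
Frame +3: TTA TGC TTT AGT CAT ATT ACA TCT CTT ACC — no ATG→stop ORF.
Frame -1: TGG TAA GAG ATG TAA TAT GAC TAA AGC ATA AAG — ATG at 10, stop TAA at 13 → 6 nt.
Frame -2: GGT AAG AGA TGT AAT ATG ACT AAA GCA TAA — ATG at 17, stop TAA at 29 → 15 nt.
Frame -3: GTA AGA GAT GTA ATA TGA CTA AAG CAT AAA — no ATG→stop ORF.
Largest ORF found is 5 codons < 7, so no.

no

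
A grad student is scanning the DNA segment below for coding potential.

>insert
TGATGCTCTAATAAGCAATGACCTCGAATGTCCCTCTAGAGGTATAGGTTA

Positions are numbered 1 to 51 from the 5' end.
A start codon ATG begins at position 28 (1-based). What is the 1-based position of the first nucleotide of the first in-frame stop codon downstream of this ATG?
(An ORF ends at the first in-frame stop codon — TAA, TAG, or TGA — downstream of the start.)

37

Codons from position 28: ATG (28–30), TCC (31–33), CTC (34–36), TAG (37–39).
TAG is a stop codon; it begins at position 37.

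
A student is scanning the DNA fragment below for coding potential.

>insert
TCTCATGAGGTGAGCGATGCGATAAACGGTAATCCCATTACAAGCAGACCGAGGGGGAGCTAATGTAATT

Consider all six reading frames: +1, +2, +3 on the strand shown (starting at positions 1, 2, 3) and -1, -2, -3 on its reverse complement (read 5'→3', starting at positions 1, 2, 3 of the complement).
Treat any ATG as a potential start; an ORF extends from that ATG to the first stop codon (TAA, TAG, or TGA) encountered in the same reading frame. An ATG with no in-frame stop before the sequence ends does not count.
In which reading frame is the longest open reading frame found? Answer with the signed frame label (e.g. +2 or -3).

Reverse complement (5'→3'): AATTACATTAGCTCCCCCTCGGTCTGCTTGTAATGGGATTACCGTTTATCGCATCGCTCACCTCATGAGA
Frame +1: TCT CAT GAG GTG AGC GAT GCG ATA AAC GGT AAT CCC ATT ACA AGC AGA CCG AGG GGG AGC TAA TGT AAT — no ATG→stop ORF.
Frame +2: CTC ATG AGG TGA GCG ATG CGA TAA ACG GTA ATC CCA TTA CAA GCA GAC CGA GGG GGA GCT AAT GTA ATT — ATG at 5, stop TGA at 11 → 9 nt; ATG at 17, stop TAA at 23 → 9 nt.
Frame +3: TCA TGA GGT GAG CGA TGC GAT AAA CGG TAA TCC CAT TAC AAG CAG ACC GAG GGG GAG CTA ATG TAA — ATG at 63, stop TAA at 66 → 6 nt.
Frame -1: AAT TAC ATT AGC TCC CCC TCG GTC TGC TTG TAA TGG GAT TAC CGT TTA TCG CAT CGC TCA CCT CAT GAG — no ATG→stop ORF.
Frame -2: ATT ACA TTA GCT CCC CCT CGG TCT GCT TGT AAT GGG ATT ACC GTT TAT CGC ATC GCT CAC CTC ATG AGA — no ATG→stop ORF.
Frame -3: TTA CAT TAG CTC CCC CTC GGT CTG CTT GTA ATG GGA TTA CCG TTT ATC GCA TCG CTC ACC TCA TGA — ATG at 33, stop TGA at 66 → 36 nt.
Longest ORF is 36 nt in frame -3 (positions 33–68).

-3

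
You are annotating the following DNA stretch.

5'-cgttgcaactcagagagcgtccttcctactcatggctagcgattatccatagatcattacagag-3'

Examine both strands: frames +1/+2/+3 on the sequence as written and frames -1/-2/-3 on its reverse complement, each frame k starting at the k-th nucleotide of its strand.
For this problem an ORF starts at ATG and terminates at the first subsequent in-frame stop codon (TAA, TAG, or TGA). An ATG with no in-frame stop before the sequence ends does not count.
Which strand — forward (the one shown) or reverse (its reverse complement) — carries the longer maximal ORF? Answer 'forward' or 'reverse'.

reverse

Reverse complement (5'→3'): CTCTGTAATGATCTATGGATAATCGCTAGCCATGAGTAGGAAGGACGCTCTCTGAGTTGCAACG
Frame +1: CGT TGC AAC TCA GAG AGC GTC CTT CCT ACT CAT GGC TAG CGA TTA TCC ATA GAT CAT TAC AGA — no ATG→stop ORF.
Frame +2: GTT GCA ACT CAG AGA GCG TCC TTC CTA CTC ATG GCT AGC GAT TAT CCA TAG ATC ATT ACA GAG — ATG at 32, stop TAG at 50 → 21 nt.
Frame +3: TTG CAA CTC AGA GAG CGT CCT TCC TAC TCA TGG CTA GCG ATT ATC CAT AGA TCA TTA CAG — no ATG→stop ORF.
Frame -1: CTC TGT AAT GAT CTA TGG ATA ATC GCT AGC CAT GAG TAG GAA GGA CGC TCT CTG AGT TGC AAC — no ATG→stop ORF.
Frame -2: TCT GTA ATG ATC TAT GGA TAA TCG CTA GCC ATG AGT AGG AAG GAC GCT CTC TGA GTT GCA ACG — ATG at 8, stop TAA at 20 → 15 nt; ATG at 32, stop TGA at 53 → 24 nt.
Frame -3: CTG TAA TGA TCT ATG GAT AAT CGC TAG CCA TGA GTA GGA AGG ACG CTC TCT GAG TTG CAA — ATG at 15, stop TAG at 27 → 15 nt.
Forward-strand max 21 nt; reverse-strand max 24 nt. The reverse strand has the longer ORF.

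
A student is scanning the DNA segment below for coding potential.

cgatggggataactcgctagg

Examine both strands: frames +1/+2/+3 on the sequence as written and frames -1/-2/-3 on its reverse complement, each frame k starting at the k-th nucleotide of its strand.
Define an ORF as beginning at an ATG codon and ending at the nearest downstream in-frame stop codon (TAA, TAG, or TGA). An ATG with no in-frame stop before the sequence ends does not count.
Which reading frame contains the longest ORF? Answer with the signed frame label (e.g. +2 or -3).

+3

Reverse complement (5'→3'): CCTAGCGAGTTATCCCCATCG
Frame +1: CGA TGG GGA TAA CTC GCT AGG — no ATG→stop ORF.
Frame +2: GAT GGG GAT AAC TCG CTA — no ATG→stop ORF.
Frame +3: ATG GGG ATA ACT CGC TAG — ATG at 3, stop TAG at 18 → 18 nt.
Frame -1: CCT AGC GAG TTA TCC CCA TCG — no ATG→stop ORF.
Frame -2: CTA GCG AGT TAT CCC CAT — no ATG→stop ORF.
Frame -3: TAG CGA GTT ATC CCC ATC — no ATG→stop ORF.
Longest ORF is 18 nt in frame +3 (positions 3–20).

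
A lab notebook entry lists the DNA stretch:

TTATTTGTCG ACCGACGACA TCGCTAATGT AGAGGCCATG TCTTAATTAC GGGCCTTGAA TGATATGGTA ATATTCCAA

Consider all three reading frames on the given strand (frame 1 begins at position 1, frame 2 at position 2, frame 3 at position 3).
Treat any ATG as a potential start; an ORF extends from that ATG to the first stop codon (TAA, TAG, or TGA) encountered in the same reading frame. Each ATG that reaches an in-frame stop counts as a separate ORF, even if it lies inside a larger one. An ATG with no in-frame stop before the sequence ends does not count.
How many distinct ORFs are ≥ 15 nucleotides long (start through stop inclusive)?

Frame 1: TTA TTT GTC GAC CGA CGA CAT CGC TAA TGT AGA GGC CAT GTC TTA ATT ACG GGC CTT GAA TGA TAT GGT AAT ATT CCA — no ATG→stop ORF.
Frame 2: TAT TTG TCG ACC GAC GAC ATC GCT AAT GTA GAG GCC ATG TCT TAA TTA CGG GCC TTG AAT GAT ATG GTA ATA TTC CAA — ATG at 38, stop TAA at 44 → 9 nt.
Frame 3: ATT TGT CGA CCG ACG ACA TCG CTA ATG TAG AGG CCA TGT CTT AAT TAC GGG CCT TGA ATG ATA TGG TAA TAT TCC — ATG at 27, stop TAG at 30 → 6 nt; ATG at 60, stop TAA at 69 → 12 nt.
No ORF reaches 15 nucleotides. Count = 0.

0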